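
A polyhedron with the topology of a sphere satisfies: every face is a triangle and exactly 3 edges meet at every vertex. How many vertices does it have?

Each face has 3 edges and each edge borders two faces, so 2E = 3F.
Each vertex has degree 3, so 3V = 2E and hence V = 3F/3.
Euler: V − E + F = 2 ⇒ (3F/3) − (3F/2) + F = 2.
Multiply by 6: (6 − 9 + 6)F = 12, i.e. 3F = 12.
So F = 4, E = 3·4/2 = 6, V = 3·4/3 = 4.

4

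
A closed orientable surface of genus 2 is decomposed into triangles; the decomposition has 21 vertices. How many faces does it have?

χ = 2 − 2·2 = -2, and every face is a triangle so 3F = 2E.
V − E + F = -2 with E = 3F/2 gives 21 − (3/2 − 1)·F = -2, so F = 46 and E = 69.

46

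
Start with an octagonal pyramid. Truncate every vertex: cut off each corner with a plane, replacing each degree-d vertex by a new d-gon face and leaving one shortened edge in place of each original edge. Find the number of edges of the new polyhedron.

The base solid has V = 9, E = 16, F = 9.
Truncation replaces each original edge-end by a new vertex, so V′ = 2E = 32.
Each original edge survives, and each old vertex of degree d contributes d new edges; summing degrees gives Σd = 2E, so E′ = E + 2E = 3E = 48.
Each original face survives and each original vertex becomes one new face: F′ = F + V = 18.

48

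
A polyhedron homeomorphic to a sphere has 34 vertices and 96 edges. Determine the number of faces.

64

Here V − E + F = 2.
F = 2 − V + E = 2 − 34 + 96 = 64.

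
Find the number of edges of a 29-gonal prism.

87

A prism on an n-gon has two n-gon bases and n rectangular sides: V = 2·29 = 58, E = 3·29 = 87, F = 29 + 2 = 31.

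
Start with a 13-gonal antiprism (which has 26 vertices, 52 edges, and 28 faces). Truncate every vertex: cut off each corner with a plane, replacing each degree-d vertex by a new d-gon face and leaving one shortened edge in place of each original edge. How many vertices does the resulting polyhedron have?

Truncation replaces each original edge-end by a new vertex, so V′ = 2E = 104.
Each original edge survives, and each old vertex of degree d contributes d new edges; summing degrees gives Σd = 2E, so E′ = E + 2E = 3E = 156.
Each original face survives and each original vertex becomes one new face: F′ = F + V = 54.

104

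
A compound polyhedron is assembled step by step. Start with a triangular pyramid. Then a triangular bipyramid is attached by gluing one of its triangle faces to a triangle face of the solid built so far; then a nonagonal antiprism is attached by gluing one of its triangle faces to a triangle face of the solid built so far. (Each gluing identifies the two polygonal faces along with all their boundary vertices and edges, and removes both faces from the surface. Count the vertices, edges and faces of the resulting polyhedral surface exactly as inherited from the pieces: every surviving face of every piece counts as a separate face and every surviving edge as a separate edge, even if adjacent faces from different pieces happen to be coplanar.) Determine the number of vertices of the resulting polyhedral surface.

A triangular pyramid: V=4, E=6, F=4.
Attach a triangular bipyramid (V=5, E=9, F=6) along a 3-gon: merge 3 vertices and 3 edges, delete both glued faces → V=6, E=12, F=8.
Attach a nonagonal antiprism (V=18, E=36, F=20) along a 3-gon: merge 3 vertices and 3 edges, delete both glued faces → V=21, E=45, F=26.
Check: V − E + F = 21 − 45 + 26 = 2.

21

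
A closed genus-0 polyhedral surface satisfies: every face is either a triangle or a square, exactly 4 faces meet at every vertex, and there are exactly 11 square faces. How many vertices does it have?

Let x be the number of triangles; then F = 11 + x.
Edge–face incidences: 2E = 4·11 + 3·x = 44 + 3x.
Every vertex has degree 4, so 4V = 2E.
Euler: V − E + F = 2 ⇒ (2E)/4 − E + (11 + x) = 2.
Multiply by 8: 2·(2E) − 4·(2E) + 8·(11 + x) = 16, i.e. 88 + 8x − 2·(44 + 3x) = 16.
Collecting terms: 2x = 16, so x = 8.
Then 2E = 44 + 3·8 = 68, so E = 34, V = 2E/4 = 17, F = 11 + 8 = 19.

17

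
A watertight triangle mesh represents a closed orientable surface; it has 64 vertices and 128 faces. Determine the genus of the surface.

Every face is a triangle, so 2E = 3·128 = 384, giving E = 192.
χ = V − E + F = 64 − 192 + 128 = 0.
For a closed orientable surface χ = 2 − 2g, so g = (2 − (0))/2 = 1.

1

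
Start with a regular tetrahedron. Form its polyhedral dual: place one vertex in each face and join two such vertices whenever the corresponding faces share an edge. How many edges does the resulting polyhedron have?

6

The base solid has V = 4, E = 6, F = 4.
The dual swaps V and F and preserves E: V′ = F = 4, E′ = E = 6, F′ = V = 4.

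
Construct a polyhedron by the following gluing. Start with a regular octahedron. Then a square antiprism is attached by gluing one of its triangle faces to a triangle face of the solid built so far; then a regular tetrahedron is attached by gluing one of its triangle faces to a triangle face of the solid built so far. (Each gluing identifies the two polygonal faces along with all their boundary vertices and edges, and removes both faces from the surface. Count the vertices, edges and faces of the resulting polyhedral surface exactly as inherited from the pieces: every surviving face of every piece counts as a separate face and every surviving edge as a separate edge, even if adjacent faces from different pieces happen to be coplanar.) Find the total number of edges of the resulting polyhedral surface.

28

A regular octahedron: V=6, E=12, F=8.
Attach a square antiprism (V=8, E=16, F=10) along a 3-gon: merge 3 vertices and 3 edges, delete both glued faces → V=11, E=25, F=16.
Attach a regular tetrahedron (V=4, E=6, F=4) along a 3-gon: merge 3 vertices and 3 edges, delete both glued faces → V=12, E=28, F=18.
Check: V − E + F = 12 − 28 + 18 = 2.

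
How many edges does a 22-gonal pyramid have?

44

A pyramid on an n-gon base has one n-gon and n triangles: V = 22 + 1 = 23, E = 2·22 = 44, F = 22 + 1 = 23.
Check: V − E + F = 23 − 44 + 23 = 2.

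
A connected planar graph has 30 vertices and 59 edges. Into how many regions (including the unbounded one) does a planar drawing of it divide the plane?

Euler's formula for a connected plane graph: V − E + F = 2, so F = 2 − 30 + 59 = 31.

31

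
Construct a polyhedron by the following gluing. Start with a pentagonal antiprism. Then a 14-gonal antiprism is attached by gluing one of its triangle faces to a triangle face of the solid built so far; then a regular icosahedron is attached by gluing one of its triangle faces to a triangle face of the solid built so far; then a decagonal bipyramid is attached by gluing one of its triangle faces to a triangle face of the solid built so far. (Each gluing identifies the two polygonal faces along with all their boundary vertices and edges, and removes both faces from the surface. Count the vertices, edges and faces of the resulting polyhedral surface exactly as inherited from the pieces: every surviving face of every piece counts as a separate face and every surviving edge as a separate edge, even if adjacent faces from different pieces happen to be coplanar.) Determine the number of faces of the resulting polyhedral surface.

76

A pentagonal antiprism: V=10, E=20, F=12.
Attach a 14-gonal antiprism (V=28, E=56, F=30) along a 3-gon: merge 3 vertices and 3 edges, delete both glued faces → V=35, E=73, F=40.
Attach a regular icosahedron (V=12, E=30, F=20) along a 3-gon: merge 3 vertices and 3 edges, delete both glued faces → V=44, E=100, F=58.
Attach a decagonal bipyramid (V=12, E=30, F=20) along a 3-gon: merge 3 vertices and 3 edges, delete both glued faces → V=53, E=127, F=76.
Check: V − E + F = 53 − 127 + 76 = 2.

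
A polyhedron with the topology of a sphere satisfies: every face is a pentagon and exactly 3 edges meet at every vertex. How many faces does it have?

Each face has 5 edges and each edge borders two faces, so 2E = 5F.
Each vertex has degree 3, so 3V = 2E and hence V = 5F/3.
Euler: V − E + F = 2 ⇒ (5F/3) − (5F/2) + F = 2.
Multiply by 6: (10 − 15 + 6)F = 12, i.e. 1F = 12.
So F = 12, E = 5·12/2 = 30, V = 5·12/3 = 20.

12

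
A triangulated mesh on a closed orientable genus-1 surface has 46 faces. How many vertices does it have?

23

χ = 2 − 2·1 = 0, and every face is a triangle so 3F = 2E.
E = 3·46/2 = 69. Then V = 0 + E − F = 0 + 69 − 46 = 23.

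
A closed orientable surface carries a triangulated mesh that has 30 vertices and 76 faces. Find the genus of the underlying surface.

5

Every face is a triangle, so 2E = 3·76 = 228, giving E = 114.
χ = V − E + F = 30 − 114 + 76 = -8.
For a closed orientable surface χ = 2 − 2g, so g = (2 − (-8))/2 = 5.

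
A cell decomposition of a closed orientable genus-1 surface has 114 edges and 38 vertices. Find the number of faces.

76

For a closed orientable surface of genus 1, χ = 2 − 2·1 = 0.
F = 0 − V + E = 0 − 38 + 114 = 76.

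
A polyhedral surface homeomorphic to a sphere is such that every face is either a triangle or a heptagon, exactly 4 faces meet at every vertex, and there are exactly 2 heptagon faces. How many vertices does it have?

Let x be the number of triangles; then F = 2 + x.
Edge–face incidences: 2E = 7·2 + 3·x = 14 + 3x.
Every vertex has degree 4, so 4V = 2E.
Euler: V − E + F = 2 ⇒ (2E)/4 − E + (2 + x) = 2.
Multiply by 8: 2·(2E) − 4·(2E) + 8·(2 + x) = 16, i.e. 16 + 8x − 2·(14 + 3x) = 16.
Collecting terms: 2x − 12 = 16, so 2x = 28, so x = 14.
Then 2E = 14 + 3·14 = 56, so E = 28, V = 2E/4 = 14, F = 2 + 14 = 16.

14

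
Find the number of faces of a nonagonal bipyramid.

18

A bipyramid over an n-gon has 2n triangular faces and n + 2 vertices: V = 9 + 2 = 11, E = 3·9 = 27, F = 2·9 = 18.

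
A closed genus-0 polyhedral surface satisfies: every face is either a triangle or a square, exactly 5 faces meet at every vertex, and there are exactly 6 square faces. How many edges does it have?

Let x be the number of triangles; then F = 6 + x.
Edge–face incidences: 2E = 4·6 + 3·x = 24 + 3x.
Every vertex has degree 5, so 5V = 2E.
Euler: V − E + F = 2 ⇒ (2E)/5 − E + (6 + x) = 2.
Multiply by 10: 2·(2E) − 5·(2E) + 10·(6 + x) = 20, i.e. 60 + 10x − 3·(24 + 3x) = 20.
Collecting terms: x − 12 = 20, so x = 32.
Then 2E = 24 + 3·32 = 120, so E = 60, V = 2E/5 = 24, F = 6 + 32 = 38.

60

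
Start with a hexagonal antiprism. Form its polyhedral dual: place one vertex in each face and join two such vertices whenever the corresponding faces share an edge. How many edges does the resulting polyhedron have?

24

The base solid has V = 12, E = 24, F = 14.
The dual swaps V and F and preserves E: V′ = F = 14, E′ = E = 24, F′ = V = 12.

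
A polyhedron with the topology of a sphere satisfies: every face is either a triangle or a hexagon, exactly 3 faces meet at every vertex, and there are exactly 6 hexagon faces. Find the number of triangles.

Let x be the number of triangles; then F = 6 + x.
Edge–face incidences: 2E = 6·6 + 3·x = 36 + 3x.
Every vertex has degree 3, so 3V = 2E.
Euler: V − E + F = 2 ⇒ (2E)/3 − E + (6 + x) = 2.
Multiply by 6: 2·(2E) − 3·(2E) + 6·(6 + x) = 12, i.e. 36 + 6x − (36 + 3x) = 12.
Collecting terms: 3x = 12, so x = 4.
Then 2E = 36 + 3·4 = 48, so E = 24, V = 2E/3 = 16, F = 6 + 4 = 10.

4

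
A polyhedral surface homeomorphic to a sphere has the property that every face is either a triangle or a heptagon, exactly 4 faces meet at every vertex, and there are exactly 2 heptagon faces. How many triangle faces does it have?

14

Let x be the number of triangles; then F = 2 + x.
Edge–face incidences: 2E = 7·2 + 3·x = 14 + 3x.
Every vertex has degree 4, so 4V = 2E.
Euler: V − E + F = 2 ⇒ (2E)/4 − E + (2 + x) = 2.
Multiply by 8: 2·(2E) − 4·(2E) + 8·(2 + x) = 16, i.e. 16 + 8x − 2·(14 + 3x) = 16.
Collecting terms: 2x − 12 = 16, so 2x = 28, so x = 14.
Then 2E = 14 + 3·14 = 56, so E = 28, V = 2E/4 = 14, F = 2 + 14 = 16.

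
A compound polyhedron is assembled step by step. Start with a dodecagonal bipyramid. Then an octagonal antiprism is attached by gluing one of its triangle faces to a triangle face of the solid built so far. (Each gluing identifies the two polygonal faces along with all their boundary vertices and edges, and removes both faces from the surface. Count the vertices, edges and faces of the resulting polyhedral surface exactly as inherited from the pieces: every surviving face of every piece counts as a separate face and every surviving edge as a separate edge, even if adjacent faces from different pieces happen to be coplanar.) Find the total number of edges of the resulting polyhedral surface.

A dodecagonal bipyramid: V=14, E=36, F=24.
Attach an octagonal antiprism (V=16, E=32, F=18) along a 3-gon: merge 3 vertices and 3 edges, delete both glued faces → V=27, E=65, F=40.
Check: V − E + F = 27 − 65 + 40 = 2.

65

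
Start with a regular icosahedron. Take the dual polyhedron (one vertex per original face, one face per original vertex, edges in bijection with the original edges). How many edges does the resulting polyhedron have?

30

The base solid has V = 12, E = 30, F = 20.
The dual swaps V and F and preserves E: V′ = F = 20, E′ = E = 30, F′ = V = 12.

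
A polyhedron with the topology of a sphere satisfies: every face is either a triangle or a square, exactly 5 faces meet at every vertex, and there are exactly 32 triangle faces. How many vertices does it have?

24

Let x be the number of squares; then F = 32 + x.
Edge–face incidences: 2E = 3·32 + 4·x = 96 + 4x.
Every vertex has degree 5, so 5V = 2E.
Euler: V − E + F = 2 ⇒ (2E)/5 − E + (32 + x) = 2.
Multiply by 10: 2·(2E) − 5·(2E) + 10·(32 + x) = 20, i.e. 320 + 10x − 3·(96 + 4x) = 20.
Collecting terms: −2x + 32 = 20, so −2x = −12, so x = 6.
Then 2E = 96 + 4·6 = 120, so E = 60, V = 2E/5 = 24, F = 32 + 6 = 38.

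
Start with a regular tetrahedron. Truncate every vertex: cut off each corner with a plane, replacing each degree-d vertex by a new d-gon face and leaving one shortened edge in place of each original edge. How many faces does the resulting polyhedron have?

The base solid has V = 4, E = 6, F = 4.
Truncation replaces each original edge-end by a new vertex, so V′ = 2E = 12.
Each original edge survives, and each old vertex of degree d contributes d new edges; summing degrees gives Σd = 2E, so E′ = E + 2E = 3E = 18.
Each original face survives and each original vertex becomes one new face: F′ = F + V = 8.

8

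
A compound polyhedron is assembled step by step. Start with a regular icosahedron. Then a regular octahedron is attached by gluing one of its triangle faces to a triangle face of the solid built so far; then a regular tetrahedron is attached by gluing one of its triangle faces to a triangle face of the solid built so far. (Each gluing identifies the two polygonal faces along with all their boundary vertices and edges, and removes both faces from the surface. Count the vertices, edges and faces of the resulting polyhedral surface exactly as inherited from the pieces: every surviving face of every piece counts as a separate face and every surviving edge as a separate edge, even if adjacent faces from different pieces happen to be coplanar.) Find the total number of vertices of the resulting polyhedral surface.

16

A regular icosahedron: V=12, E=30, F=20.
Attach a regular octahedron (V=6, E=12, F=8) along a 3-gon: merge 3 vertices and 3 edges, delete both glued faces → V=15, E=39, F=26.
Attach a regular tetrahedron (V=4, E=6, F=4) along a 3-gon: merge 3 vertices and 3 edges, delete both glued faces → V=16, E=42, F=28.
Check: V − E + F = 16 − 42 + 28 = 2.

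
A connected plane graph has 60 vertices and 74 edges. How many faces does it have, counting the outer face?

16

Euler's formula for a connected plane graph: V − E + F = 2, so F = 2 − 60 + 74 = 16.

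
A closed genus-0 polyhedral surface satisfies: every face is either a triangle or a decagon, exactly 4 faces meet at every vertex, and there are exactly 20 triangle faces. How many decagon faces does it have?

2

Let x be the number of decagons; then F = 20 + x.
Edge–face incidences: 2E = 3·20 + 10·x = 60 + 10x.
Every vertex has degree 4, so 4V = 2E.
Euler: V − E + F = 2 ⇒ (2E)/4 − E + (20 + x) = 2.
Multiply by 8: 2·(2E) − 4·(2E) + 8·(20 + x) = 16, i.e. 160 + 8x − 2·(60 + 10x) = 16.
Collecting terms: −12x + 40 = 16, so −12x = −24, so x = 2.
Then 2E = 60 + 10·2 = 80, so E = 40, V = 2E/4 = 20, F = 20 + 2 = 22.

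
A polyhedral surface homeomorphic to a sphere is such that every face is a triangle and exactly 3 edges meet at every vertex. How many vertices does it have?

4

Each face has 3 edges and each edge borders two faces, so 2E = 3F.
Each vertex has degree 3, so 3V = 2E and hence V = 3F/3.
Euler: V − E + F = 2 ⇒ (3F/3) − (3F/2) + F = 2.
Multiply by 6: (6 − 9 + 6)F = 12, i.e. 3F = 12.
So F = 4, E = 3·4/2 = 6, V = 3·4/3 = 4.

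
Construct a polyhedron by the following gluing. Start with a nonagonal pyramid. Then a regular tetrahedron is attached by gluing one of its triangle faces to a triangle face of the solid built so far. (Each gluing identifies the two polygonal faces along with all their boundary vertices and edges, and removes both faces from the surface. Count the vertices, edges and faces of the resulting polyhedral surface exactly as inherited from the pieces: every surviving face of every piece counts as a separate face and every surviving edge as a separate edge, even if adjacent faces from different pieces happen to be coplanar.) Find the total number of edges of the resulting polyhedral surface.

21

A nonagonal pyramid: V=10, E=18, F=10.
Attach a regular tetrahedron (V=4, E=6, F=4) along a 3-gon: merge 3 vertices and 3 edges, delete both glued faces → V=11, E=21, F=12.
Check: V − E + F = 11 − 21 + 12 = 2.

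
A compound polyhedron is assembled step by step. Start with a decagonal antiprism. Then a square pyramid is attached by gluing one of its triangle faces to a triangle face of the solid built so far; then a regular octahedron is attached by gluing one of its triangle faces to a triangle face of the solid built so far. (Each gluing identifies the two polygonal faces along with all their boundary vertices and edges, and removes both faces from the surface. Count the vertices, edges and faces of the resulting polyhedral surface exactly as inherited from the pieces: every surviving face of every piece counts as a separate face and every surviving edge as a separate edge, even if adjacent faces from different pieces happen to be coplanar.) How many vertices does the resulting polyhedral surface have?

A decagonal antiprism: V=20, E=40, F=22.
Attach a square pyramid (V=5, E=8, F=5) along a 3-gon: merge 3 vertices and 3 edges, delete both glued faces → V=22, E=45, F=25.
Attach a regular octahedron (V=6, E=12, F=8) along a 3-gon: merge 3 vertices and 3 edges, delete both glued faces → V=25, E=54, F=31.
Check: V − E + F = 25 − 54 + 31 = 2.

25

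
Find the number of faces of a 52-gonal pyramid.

A pyramid on an n-gon base has one n-gon and n triangles: V = 52 + 1 = 53, E = 2·52 = 104, F = 52 + 1 = 53.

53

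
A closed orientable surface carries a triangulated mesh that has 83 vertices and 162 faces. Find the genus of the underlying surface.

0

Every face is a triangle, so 2E = 3·162 = 486, giving E = 243.
χ = V − E + F = 83 − 243 + 162 = 2.
For a closed orientable surface χ = 2 − 2g, so g = (2 − (2))/2 = 0.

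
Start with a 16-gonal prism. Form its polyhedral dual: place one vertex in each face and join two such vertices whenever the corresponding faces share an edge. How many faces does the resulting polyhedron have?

32

The base solid has V = 32, E = 48, F = 18.
The dual swaps V and F and preserves E: V′ = F = 18, E′ = E = 48, F′ = V = 32.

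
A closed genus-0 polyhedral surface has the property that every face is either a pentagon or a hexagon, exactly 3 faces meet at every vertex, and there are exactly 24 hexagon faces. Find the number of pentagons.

Let x be the number of pentagons; then F = 24 + x.
Edge–face incidences: 2E = 6·24 + 5·x = 144 + 5x.
Every vertex has degree 3, so 3V = 2E.
Euler: V − E + F = 2 ⇒ (2E)/3 − E + (24 + x) = 2.
Multiply by 6: 2·(2E) − 3·(2E) + 6·(24 + x) = 12, i.e. 144 + 6x − (144 + 5x) = 12.
Collecting terms: x = 12.
Then 2E = 144 + 5·12 = 204, so E = 102, V = 2E/3 = 68, F = 24 + 12 = 36.

12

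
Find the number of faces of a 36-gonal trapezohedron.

72

The n-trapezohedron (dual of the n-antiprism) has V = 2·36 + 2 = 74, E = 4·36 = 144, F = 2·36 = 72.
Check: V − E + F = 74 − 144 + 72 = 2.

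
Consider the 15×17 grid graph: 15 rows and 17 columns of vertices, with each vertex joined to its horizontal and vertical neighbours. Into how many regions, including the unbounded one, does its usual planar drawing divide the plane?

225

The grid has V = 15·17 = 255 vertices and E = 15·16 + 17·14 = 478 edges.
F = 2 − V + E = 2 − 255 + 478 = 225.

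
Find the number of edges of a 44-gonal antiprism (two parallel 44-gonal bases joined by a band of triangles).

An antiprism on an n-gon has two n-gon caps and 2n triangles: V = 2·44 = 88, E = 4·44 = 176, F = 2·44 + 2 = 90.

176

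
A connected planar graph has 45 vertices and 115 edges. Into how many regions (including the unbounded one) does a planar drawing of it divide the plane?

Euler's formula for a connected plane graph: V − E + F = 2, so F = 2 − 45 + 115 = 72.

72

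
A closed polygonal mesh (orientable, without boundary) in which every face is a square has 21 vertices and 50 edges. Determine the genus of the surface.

3

Every face is a square and each edge borders two faces, so 4F = 2·50, giving F = 25.
χ = V − E + F = 21 − 50 + 25 = -4.
For a closed orientable surface χ = 2 − 2g, so g = (2 − (-4))/2 = 3.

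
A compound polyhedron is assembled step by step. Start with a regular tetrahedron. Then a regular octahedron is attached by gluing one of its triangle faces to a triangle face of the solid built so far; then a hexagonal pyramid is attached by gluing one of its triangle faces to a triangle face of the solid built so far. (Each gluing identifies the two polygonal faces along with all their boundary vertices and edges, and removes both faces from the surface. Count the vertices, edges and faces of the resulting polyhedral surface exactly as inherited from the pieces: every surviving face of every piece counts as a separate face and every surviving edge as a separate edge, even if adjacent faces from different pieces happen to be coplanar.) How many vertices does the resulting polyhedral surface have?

11

A regular tetrahedron: V=4, E=6, F=4.
Attach a regular octahedron (V=6, E=12, F=8) along a 3-gon: merge 3 vertices and 3 edges, delete both glued faces → V=7, E=15, F=10.
Attach a hexagonal pyramid (V=7, E=12, F=7) along a 3-gon: merge 3 vertices and 3 edges, delete both glued faces → V=11, E=24, F=15.
Check: V − E + F = 11 − 24 + 15 = 2.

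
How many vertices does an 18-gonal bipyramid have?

20

A bipyramid over an n-gon has 2n triangular faces and n + 2 vertices: V = 18 + 2 = 20, E = 3·18 = 54, F = 2·18 = 36.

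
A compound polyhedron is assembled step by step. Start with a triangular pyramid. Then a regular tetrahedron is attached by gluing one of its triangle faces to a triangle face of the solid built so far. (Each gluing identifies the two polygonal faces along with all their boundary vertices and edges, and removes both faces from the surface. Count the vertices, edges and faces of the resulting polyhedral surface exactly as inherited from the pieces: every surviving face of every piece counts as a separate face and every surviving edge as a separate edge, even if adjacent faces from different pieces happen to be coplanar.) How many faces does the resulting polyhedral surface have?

A triangular pyramid: V=4, E=6, F=4.
Attach a regular tetrahedron (V=4, E=6, F=4) along a 3-gon: merge 3 vertices and 3 edges, delete both glued faces → V=5, E=9, F=6.
Check: V − E + F = 5 − 9 + 6 = 2.

6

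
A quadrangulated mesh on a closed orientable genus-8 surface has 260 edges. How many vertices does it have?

116

χ = 2 − 2·8 = -14, and every face is a square so 4F = 2E.
F = 2E/4 = 130. Then V = -14 + E − F = -14 + 260 − 130 = 116.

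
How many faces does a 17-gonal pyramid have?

18

A pyramid on an n-gon base has one n-gon and n triangles: V = 17 + 1 = 18, E = 2·17 = 34, F = 17 + 1 = 18.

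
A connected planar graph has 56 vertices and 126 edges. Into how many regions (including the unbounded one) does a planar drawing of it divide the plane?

Euler's formula for a connected plane graph: V − E + F = 2, so F = 2 − 56 + 126 = 72.

72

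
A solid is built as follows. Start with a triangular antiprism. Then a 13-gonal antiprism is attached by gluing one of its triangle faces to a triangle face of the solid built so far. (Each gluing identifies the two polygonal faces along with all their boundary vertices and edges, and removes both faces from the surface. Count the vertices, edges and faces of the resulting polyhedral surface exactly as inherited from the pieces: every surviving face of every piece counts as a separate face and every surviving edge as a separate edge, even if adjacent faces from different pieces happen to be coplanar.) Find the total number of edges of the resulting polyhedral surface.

A triangular antiprism: V=6, E=12, F=8.
Attach a 13-gonal antiprism (V=26, E=52, F=28) along a 3-gon: merge 3 vertices and 3 edges, delete both glued faces → V=29, E=61, F=34.
Check: V − E + F = 29 − 61 + 34 = 2.

61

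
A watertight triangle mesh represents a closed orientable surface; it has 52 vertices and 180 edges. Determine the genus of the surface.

5

Every face is a triangle and each edge borders two faces, so 3F = 2·180, giving F = 120.
χ = V − E + F = 52 − 180 + 120 = -8.
For a closed orientable surface χ = 2 − 2g, so g = (2 − (-8))/2 = 5.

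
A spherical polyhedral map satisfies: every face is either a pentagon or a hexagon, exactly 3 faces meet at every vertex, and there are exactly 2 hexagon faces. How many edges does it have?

36

Let x be the number of pentagons; then F = 2 + x.
Edge–face incidences: 2E = 6·2 + 5·x = 12 + 5x.
Every vertex has degree 3, so 3V = 2E.
Euler: V − E + F = 2 ⇒ (2E)/3 − E + (2 + x) = 2.
Multiply by 6: 2·(2E) − 3·(2E) + 6·(2 + x) = 12, i.e. 12 + 6x − (12 + 5x) = 12.
Collecting terms: x = 12.
Then 2E = 12 + 5·12 = 72, so E = 36, V = 2E/3 = 24, F = 2 + 12 = 14.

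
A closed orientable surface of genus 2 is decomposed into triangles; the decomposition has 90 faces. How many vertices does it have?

χ = 2 − 2·2 = -2, and every face is a triangle so 3F = 2E.
E = 3·90/2 = 135. Then V = -2 + E − F = -2 + 135 − 90 = 43.

43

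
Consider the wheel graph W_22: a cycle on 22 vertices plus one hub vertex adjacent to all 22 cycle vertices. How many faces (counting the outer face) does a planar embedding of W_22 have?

W_22 has V = 22 + 1 = 23 vertices and E = 2·22 = 44 edges.
By Euler's formula F = 2 − V + E = 2 − 23 + 44 = 23.

23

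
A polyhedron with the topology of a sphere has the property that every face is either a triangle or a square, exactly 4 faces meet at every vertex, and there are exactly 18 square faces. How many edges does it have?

Let x be the number of triangles; then F = 18 + x.
Edge–face incidences: 2E = 4·18 + 3·x = 72 + 3x.
Every vertex has degree 4, so 4V = 2E.
Euler: V − E + F = 2 ⇒ (2E)/4 − E + (18 + x) = 2.
Multiply by 8: 2·(2E) − 4·(2E) + 8·(18 + x) = 16, i.e. 144 + 8x − 2·(72 + 3x) = 16.
Collecting terms: 2x = 16, so x = 8.
Then 2E = 72 + 3·8 = 96, so E = 48, V = 2E/4 = 24, F = 18 + 8 = 26.

48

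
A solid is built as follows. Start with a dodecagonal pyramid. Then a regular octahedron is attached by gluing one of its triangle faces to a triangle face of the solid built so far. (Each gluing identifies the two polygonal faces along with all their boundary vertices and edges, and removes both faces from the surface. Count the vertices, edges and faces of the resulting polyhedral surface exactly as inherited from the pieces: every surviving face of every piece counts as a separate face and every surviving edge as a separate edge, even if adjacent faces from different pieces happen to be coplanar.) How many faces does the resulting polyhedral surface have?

A dodecagonal pyramid: V=13, E=24, F=13.
Attach a regular octahedron (V=6, E=12, F=8) along a 3-gon: merge 3 vertices and 3 edges, delete both glued faces → V=16, E=33, F=19.
Check: V − E + F = 16 − 33 + 19 = 2.

19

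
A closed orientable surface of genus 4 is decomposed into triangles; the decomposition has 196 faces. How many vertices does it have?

92

χ = 2 − 2·4 = -6, and every face is a triangle so 3F = 2E.
E = 3·196/2 = 294. Then V = -6 + E − F = -6 + 294 − 196 = 92.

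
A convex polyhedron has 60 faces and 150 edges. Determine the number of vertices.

92

Here V − E + F = 2.
V = 2 + E − F = 2 + 150 − 60 = 92.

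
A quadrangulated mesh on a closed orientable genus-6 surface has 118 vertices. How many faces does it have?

128

χ = 2 − 2·6 = -10, and every face is a square so 4F = 2E.
V − E + F = -10 with E = 4F/2 gives 118 − (4/2 − 1)·F = -10, so F = 128 and E = 256.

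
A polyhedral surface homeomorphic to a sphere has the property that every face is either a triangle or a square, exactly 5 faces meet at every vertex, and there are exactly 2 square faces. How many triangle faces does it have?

24

Let x be the number of triangles; then F = 2 + x.
Edge–face incidences: 2E = 4·2 + 3·x = 8 + 3x.
Every vertex has degree 5, so 5V = 2E.
Euler: V − E + F = 2 ⇒ (2E)/5 − E + (2 + x) = 2.
Multiply by 10: 2·(2E) − 5·(2E) + 10·(2 + x) = 20, i.e. 20 + 10x − 3·(8 + 3x) = 20.
Collecting terms: x − 4 = 20, so x = 24.
Then 2E = 8 + 3·24 = 80, so E = 40, V = 2E/5 = 16, F = 2 + 24 = 26.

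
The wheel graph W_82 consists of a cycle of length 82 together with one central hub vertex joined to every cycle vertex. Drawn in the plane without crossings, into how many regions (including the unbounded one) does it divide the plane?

83

W_82 has V = 82 + 1 = 83 vertices and E = 2·82 = 164 edges.
By Euler's formula F = 2 − V + E = 2 − 83 + 164 = 83.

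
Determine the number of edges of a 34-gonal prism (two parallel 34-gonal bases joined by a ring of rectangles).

102

A prism on an n-gon has two n-gon bases and n rectangular sides: V = 2·34 = 68, E = 3·34 = 102, F = 34 + 2 = 36.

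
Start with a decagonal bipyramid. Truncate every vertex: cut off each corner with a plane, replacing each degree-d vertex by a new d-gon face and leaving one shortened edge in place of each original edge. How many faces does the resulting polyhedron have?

The base solid has V = 12, E = 30, F = 20.
Truncation replaces each original edge-end by a new vertex, so V′ = 2E = 60.
Each original edge survives, and each old vertex of degree d contributes d new edges; summing degrees gives Σd = 2E, so E′ = E + 2E = 3E = 90.
Each original face survives and each original vertex becomes one new face: F′ = F + V = 32.

32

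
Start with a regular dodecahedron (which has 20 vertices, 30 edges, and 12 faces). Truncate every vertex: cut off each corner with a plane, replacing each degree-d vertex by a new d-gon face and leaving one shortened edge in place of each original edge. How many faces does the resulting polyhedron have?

32

Truncation replaces each original edge-end by a new vertex, so V′ = 2E = 60.
Each original edge survives, and each old vertex of degree d contributes d new edges; summing degrees gives Σd = 2E, so E′ = E + 2E = 3E = 90.
Each original face survives and each original vertex becomes one new face: F′ = F + V = 32.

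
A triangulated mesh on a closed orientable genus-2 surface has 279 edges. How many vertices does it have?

91

χ = 2 − 2·2 = -2, and every face is a triangle so 3F = 2E.
F = 2E/3 = 186. Then V = -2 + E − F = -2 + 279 − 186 = 91.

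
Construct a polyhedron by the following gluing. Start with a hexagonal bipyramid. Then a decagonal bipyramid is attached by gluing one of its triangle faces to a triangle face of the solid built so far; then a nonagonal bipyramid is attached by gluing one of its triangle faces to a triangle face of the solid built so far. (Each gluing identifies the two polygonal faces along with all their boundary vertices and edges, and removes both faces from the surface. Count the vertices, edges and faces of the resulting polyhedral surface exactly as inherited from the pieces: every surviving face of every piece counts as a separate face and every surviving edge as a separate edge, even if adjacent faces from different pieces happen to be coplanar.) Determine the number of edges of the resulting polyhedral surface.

A hexagonal bipyramid: V=8, E=18, F=12.
Attach a decagonal bipyramid (V=12, E=30, F=20) along a 3-gon: merge 3 vertices and 3 edges, delete both glued faces → V=17, E=45, F=30.
Attach a nonagonal bipyramid (V=11, E=27, F=18) along a 3-gon: merge 3 vertices and 3 edges, delete both glued faces → V=25, E=69, F=46.
Check: V − E + F = 25 − 69 + 46 = 2.

69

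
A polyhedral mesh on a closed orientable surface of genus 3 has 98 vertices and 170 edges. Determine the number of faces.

68

For a closed orientable surface of genus 3, χ = 2 − 2·3 = -4.
F = -4 − V + E = -4 − 98 + 170 = 68.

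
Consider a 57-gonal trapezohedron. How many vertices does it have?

116

The n-trapezohedron (dual of the n-antiprism) has V = 2·57 + 2 = 116, E = 4·57 = 228, F = 2·57 = 114.
Check: V − E + F = 116 − 228 + 114 = 2.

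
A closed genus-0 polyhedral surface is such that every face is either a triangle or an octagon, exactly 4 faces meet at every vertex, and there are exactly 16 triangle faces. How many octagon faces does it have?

2

Let x be the number of octagons; then F = 16 + x.
Edge–face incidences: 2E = 3·16 + 8·x = 48 + 8x.
Every vertex has degree 4, so 4V = 2E.
Euler: V − E + F = 2 ⇒ (2E)/4 − E + (16 + x) = 2.
Multiply by 8: 2·(2E) − 4·(2E) + 8·(16 + x) = 16, i.e. 128 + 8x − 2·(48 + 8x) = 16.
Collecting terms: −8x + 32 = 16, so −8x = −16, so x = 2.
Then 2E = 48 + 8·2 = 64, so E = 32, V = 2E/4 = 16, F = 16 + 2 = 18.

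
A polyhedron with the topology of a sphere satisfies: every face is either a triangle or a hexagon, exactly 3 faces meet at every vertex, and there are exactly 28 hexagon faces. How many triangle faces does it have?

Let x be the number of triangles; then F = 28 + x.
Edge–face incidences: 2E = 6·28 + 3·x = 168 + 3x.
Every vertex has degree 3, so 3V = 2E.
Euler: V − E + F = 2 ⇒ (2E)/3 − E + (28 + x) = 2.
Multiply by 6: 2·(2E) − 3·(2E) + 6·(28 + x) = 12, i.e. 168 + 6x − (168 + 3x) = 12.
Collecting terms: 3x = 12, so x = 4.
Then 2E = 168 + 3·4 = 180, so E = 90, V = 2E/3 = 60, F = 28 + 4 = 32.

4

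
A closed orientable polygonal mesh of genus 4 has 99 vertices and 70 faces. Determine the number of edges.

175

For a closed orientable surface of genus 4, χ = 2 − 2·4 = -6.
E = V + F − (-6) = 99 + 70 − (-6) = 175.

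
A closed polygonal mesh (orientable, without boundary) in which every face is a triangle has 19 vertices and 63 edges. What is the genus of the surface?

Every face is a triangle and each edge borders two faces, so 3F = 2·63, giving F = 42.
χ = V − E + F = 19 − 63 + 42 = -2.
For a closed orientable surface χ = 2 − 2g, so g = (2 − (-2))/2 = 2.

2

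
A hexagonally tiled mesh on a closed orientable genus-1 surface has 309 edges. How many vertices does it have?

χ = 2 − 2·1 = 0, and every face is a hexagon so 6F = 2E.
F = 2E/6 = 103. Then V = 0 + E − F = 0 + 309 − 103 = 206.

206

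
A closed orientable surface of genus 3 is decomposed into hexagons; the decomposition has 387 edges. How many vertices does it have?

254

χ = 2 − 2·3 = -4, and every face is a hexagon so 6F = 2E.
F = 2E/6 = 129. Then V = -4 + E − F = -4 + 387 − 129 = 254.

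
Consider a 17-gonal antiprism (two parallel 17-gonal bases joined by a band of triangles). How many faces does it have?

An antiprism on an n-gon has two n-gon caps and 2n triangles: V = 2·17 = 34, E = 4·17 = 68, F = 2·17 + 2 = 36.

36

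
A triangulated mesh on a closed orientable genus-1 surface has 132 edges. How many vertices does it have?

44

χ = 2 − 2·1 = 0, and every face is a triangle so 3F = 2E.
F = 2E/3 = 88. Then V = 0 + E − F = 0 + 132 − 88 = 44.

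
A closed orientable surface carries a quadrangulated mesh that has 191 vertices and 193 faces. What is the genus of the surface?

Every face is a square, so 2E = 4·193 = 772, giving E = 386.
χ = V − E + F = 191 − 386 + 193 = -2.
For a closed orientable surface χ = 2 − 2g, so g = (2 − (-2))/2 = 2.

2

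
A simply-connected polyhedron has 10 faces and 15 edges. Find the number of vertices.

7

Here V − E + F = 2.
V = 2 + E − F = 2 + 15 − 10 = 7.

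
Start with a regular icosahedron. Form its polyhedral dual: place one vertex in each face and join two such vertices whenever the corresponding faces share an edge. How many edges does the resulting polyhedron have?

The base solid has V = 12, E = 30, F = 20.
The dual swaps V and F and preserves E: V′ = F = 20, E′ = E = 30, F′ = V = 12.

30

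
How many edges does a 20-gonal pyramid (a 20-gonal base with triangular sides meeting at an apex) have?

A pyramid on an n-gon base has one n-gon and n triangles: V = 20 + 1 = 21, E = 2·20 = 40, F = 20 + 1 = 21.

40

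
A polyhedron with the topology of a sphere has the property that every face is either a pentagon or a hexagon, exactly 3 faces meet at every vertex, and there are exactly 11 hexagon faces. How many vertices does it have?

42

Let x be the number of pentagons; then F = 11 + x.
Edge–face incidences: 2E = 6·11 + 5·x = 66 + 5x.
Every vertex has degree 3, so 3V = 2E.
Euler: V − E + F = 2 ⇒ (2E)/3 − E + (11 + x) = 2.
Multiply by 6: 2·(2E) − 3·(2E) + 6·(11 + x) = 12, i.e. 66 + 6x − (66 + 5x) = 12.
Collecting terms: x = 12.
Then 2E = 66 + 5·12 = 126, so E = 63, V = 2E/3 = 42, F = 11 + 12 = 23.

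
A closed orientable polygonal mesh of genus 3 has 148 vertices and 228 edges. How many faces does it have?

76

For a closed orientable surface of genus 3, χ = 2 − 2·3 = -4.
F = -4 − V + E = -4 − 148 + 228 = 76.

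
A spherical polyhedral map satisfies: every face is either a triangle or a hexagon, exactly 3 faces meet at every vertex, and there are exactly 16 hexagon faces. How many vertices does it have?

36

Let x be the number of triangles; then F = 16 + x.
Edge–face incidences: 2E = 6·16 + 3·x = 96 + 3x.
Every vertex has degree 3, so 3V = 2E.
Euler: V − E + F = 2 ⇒ (2E)/3 − E + (16 + x) = 2.
Multiply by 6: 2·(2E) − 3·(2E) + 6·(16 + x) = 12, i.e. 96 + 6x − (96 + 3x) = 12.
Collecting terms: 3x = 12, so x = 4.
Then 2E = 96 + 3·4 = 108, so E = 54, V = 2E/3 = 36, F = 16 + 4 = 20.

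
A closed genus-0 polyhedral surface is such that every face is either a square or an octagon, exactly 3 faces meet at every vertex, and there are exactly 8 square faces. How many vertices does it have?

Let x be the number of octagons; then F = 8 + x.
Edge–face incidences: 2E = 4·8 + 8·x = 32 + 8x.
Every vertex has degree 3, so 3V = 2E.
Euler: V − E + F = 2 ⇒ (2E)/3 − E + (8 + x) = 2.
Multiply by 6: 2·(2E) − 3·(2E) + 6·(8 + x) = 12, i.e. 48 + 6x − (32 + 8x) = 12.
Collecting terms: −2x + 16 = 12, so −2x = −4, so x = 2.
Then 2E = 32 + 8·2 = 48, so E = 24, V = 2E/3 = 16, F = 8 + 2 = 10.

16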